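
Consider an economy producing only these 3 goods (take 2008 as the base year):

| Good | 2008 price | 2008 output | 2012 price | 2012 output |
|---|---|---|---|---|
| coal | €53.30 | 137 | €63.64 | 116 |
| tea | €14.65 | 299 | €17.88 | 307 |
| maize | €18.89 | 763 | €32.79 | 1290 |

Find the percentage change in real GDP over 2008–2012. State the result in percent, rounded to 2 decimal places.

Real GDP 2008 = Nominal GDP 2008 = 53.30·137 + 14.65·299 + 18.89·763 = 26095.52.
Real GDP 2012 (at 2008 prices) = 53.30·116 + 14.65·307 + 18.89·1290 = 35048.45.
Real growth = 35048.45/26095.52 − 1 = 0.3431.

34.31%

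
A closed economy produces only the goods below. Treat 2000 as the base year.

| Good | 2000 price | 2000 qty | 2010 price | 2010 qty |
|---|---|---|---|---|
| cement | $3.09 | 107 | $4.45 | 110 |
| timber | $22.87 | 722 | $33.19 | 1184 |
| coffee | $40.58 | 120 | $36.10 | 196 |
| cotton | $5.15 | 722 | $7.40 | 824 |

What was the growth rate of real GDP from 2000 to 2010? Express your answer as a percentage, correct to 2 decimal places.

55.78%

Real GDP 2000 = Nominal GDP 2000 = 3.09·107 + 22.87·722 + 40.58·120 + 5.15·722 = 25430.67.
Real GDP 2010 (at 2000 prices) = 3.09·110 + 22.87·1184 + 40.58·196 + 5.15·824 = 39615.26.
Real growth = 39615.26/25430.67 − 1 = 0.5578.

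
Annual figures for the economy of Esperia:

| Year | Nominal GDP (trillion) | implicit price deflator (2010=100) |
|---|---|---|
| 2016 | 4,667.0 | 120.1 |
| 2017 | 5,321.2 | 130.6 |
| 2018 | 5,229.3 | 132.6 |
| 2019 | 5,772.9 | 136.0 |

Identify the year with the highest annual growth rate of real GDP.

2017: real = 5321.2/1.306 = 4074.43; growth vs 2016 (3885.93) = 4.85%.
2018: real = 5229.3/1.326 = 3943.67; growth vs 2017 (4074.43) = -3.21%.
2019: real = 5772.9/1.360 = 4244.78; growth vs 2018 (3943.67) = 7.64%.

2019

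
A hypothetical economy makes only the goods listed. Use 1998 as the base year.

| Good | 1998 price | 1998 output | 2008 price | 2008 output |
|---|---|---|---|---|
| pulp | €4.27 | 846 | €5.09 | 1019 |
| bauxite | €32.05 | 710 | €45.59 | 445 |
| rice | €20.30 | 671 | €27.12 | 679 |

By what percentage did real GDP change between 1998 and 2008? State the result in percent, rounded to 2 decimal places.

Real GDP 1998 = Nominal GDP 1998 = 4.27·846 + 32.05·710 + 20.30·671 = 39989.22.
Real GDP 2008 (at 1998 prices) = 4.27·1019 + 32.05·445 + 20.30·679 = 32397.08.
Real growth = 32397.08/39989.22 − 1 = -0.1899.

-18.99%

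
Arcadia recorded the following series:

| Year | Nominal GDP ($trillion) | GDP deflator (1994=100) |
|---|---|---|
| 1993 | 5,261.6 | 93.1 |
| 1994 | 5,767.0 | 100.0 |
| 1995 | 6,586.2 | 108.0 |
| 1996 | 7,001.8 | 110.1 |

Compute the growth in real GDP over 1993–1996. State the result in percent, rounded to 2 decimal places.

Real GDP 1993 = 5261.6/0.931 = 5651.56.
Real GDP 1996 = 7001.8/1.101 = 6359.49.
Change = 6359.49/5651.56 − 1 = 0.1253.

12.53%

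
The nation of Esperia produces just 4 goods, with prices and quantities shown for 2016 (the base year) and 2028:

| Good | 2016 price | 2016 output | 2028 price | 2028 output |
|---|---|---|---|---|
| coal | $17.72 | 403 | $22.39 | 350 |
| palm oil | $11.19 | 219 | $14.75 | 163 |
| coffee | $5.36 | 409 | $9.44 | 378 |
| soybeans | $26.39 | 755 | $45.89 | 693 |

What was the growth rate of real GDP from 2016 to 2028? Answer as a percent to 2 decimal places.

Real GDP 2016 = Nominal GDP 2016 = 17.72·403 + 11.19·219 + 5.36·409 + 26.39·755 = 31708.46.
Real GDP 2028 (at 2016 prices) = 17.72·350 + 11.19·163 + 5.36·378 + 26.39·693 = 28340.32.
Real growth = 28340.32/31708.46 − 1 = -0.1062.

-10.62%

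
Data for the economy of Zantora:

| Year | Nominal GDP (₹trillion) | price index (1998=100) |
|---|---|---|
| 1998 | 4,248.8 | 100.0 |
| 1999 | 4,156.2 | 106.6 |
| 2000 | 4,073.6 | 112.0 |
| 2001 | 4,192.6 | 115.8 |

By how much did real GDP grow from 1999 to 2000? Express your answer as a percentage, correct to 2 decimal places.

-6.71%

Real GDP 1999 = 4156.2/1.066 = 3898.87.
Real GDP 2000 = 4073.6/1.120 = 3637.14.
Change = 3637.14/3898.87 − 1 = -0.0671.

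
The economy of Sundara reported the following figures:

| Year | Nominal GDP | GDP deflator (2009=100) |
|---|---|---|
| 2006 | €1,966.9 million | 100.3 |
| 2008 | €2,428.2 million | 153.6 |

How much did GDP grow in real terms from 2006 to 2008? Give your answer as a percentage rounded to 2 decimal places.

-19.39%

Real GDP 2006 = 1966.9 / 1.003 = 1961.02.
Real GDP 2008 = 2428.2 / 1.536 = 1580.86.
Real growth = 1580.86 / 1961.02 − 1 = -0.1939.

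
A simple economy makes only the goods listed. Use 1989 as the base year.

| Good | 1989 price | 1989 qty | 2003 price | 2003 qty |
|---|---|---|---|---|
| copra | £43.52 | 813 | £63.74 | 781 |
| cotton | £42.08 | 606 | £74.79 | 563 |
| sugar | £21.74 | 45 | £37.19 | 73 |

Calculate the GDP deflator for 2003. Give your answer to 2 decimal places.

Nominal GDP 2003 = 63.74·781 + 74.79·563 + 37.19·73 = 94602.58.
Real GDP 2003 (at 1989 prices) = 43.52·781 + 42.08·563 + 21.74·73 = 59267.18.
Deflator = Nominal/Real × 100 = 94602.58/59267.18 × 100 = 159.621.

159.62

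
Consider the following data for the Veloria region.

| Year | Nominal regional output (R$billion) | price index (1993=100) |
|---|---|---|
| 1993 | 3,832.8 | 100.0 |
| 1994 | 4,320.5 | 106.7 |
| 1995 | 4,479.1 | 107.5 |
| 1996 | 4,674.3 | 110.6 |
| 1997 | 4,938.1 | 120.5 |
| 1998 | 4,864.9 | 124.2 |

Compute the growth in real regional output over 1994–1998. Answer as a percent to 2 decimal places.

Real regional output 1994 = 4320.5/1.067 = 4049.20.
Real regional output 1998 = 4864.9/1.242 = 3916.99.
Change = 3916.99/4049.20 − 1 = -0.0327.

-3.27%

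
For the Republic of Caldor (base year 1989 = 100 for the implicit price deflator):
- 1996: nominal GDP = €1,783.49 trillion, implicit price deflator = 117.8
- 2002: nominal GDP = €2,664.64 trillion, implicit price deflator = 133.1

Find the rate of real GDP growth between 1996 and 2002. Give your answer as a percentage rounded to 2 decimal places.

Deflate each year: 1996 → 1783.49/1.178 = 1514.00; 2002 → 2664.64/1.331 = 2001.98.
So real GDP changed by 2001.98/1514.00 − 1 = 0.3223, i.e. 32.23%.

32.23%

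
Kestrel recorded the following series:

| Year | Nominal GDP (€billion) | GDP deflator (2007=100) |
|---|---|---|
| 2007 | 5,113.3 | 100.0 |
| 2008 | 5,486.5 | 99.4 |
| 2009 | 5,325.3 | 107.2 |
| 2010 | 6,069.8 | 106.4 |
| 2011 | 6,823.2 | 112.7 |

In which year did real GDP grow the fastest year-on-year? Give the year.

2010

2008: real = 5486.5/0.994 = 5519.62; growth vs 2007 (5113.30) = 7.95%.
2009: real = 5325.3/1.072 = 4967.63; growth vs 2008 (5519.62) = -10.00%.
2010: real = 6069.8/1.064 = 5704.70; growth vs 2009 (4967.63) = 14.84%.
2011: real = 6823.2/1.127 = 6054.30; growth vs 2010 (5704.70) = 6.13%.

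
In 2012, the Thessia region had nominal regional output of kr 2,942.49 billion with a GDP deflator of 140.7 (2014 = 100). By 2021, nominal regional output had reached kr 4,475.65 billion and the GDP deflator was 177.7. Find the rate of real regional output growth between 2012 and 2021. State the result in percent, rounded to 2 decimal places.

Real regional output 2012 = 2942.49 / 1.407 = 2091.32.
Real regional output 2021 = 4475.65 / 1.777 = 2518.66.
Real growth = 2518.66 / 2091.32 − 1 = 0.2043.

20.43%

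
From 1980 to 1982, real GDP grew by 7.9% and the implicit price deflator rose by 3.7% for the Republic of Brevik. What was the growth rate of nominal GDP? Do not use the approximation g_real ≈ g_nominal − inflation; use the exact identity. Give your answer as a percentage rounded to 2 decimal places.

(1 + g_nom) = (1 + g_real)(1 + π) = 1.0790 × 1.0370 = 1.11892.

11.89%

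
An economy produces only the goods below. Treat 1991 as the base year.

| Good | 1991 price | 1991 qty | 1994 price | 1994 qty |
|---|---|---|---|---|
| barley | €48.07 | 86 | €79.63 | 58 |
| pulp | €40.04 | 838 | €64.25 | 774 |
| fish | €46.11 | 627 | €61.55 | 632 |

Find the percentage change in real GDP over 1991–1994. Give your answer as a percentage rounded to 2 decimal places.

-5.52%

Real GDP 1991 = Nominal GDP 1991 = 48.07·86 + 40.04·838 + 46.11·627 = 66598.51.
Real GDP 1994 (at 1991 prices) = 48.07·58 + 40.04·774 + 46.11·632 = 62920.54.
Real growth = 62920.54/66598.51 − 1 = -0.0552.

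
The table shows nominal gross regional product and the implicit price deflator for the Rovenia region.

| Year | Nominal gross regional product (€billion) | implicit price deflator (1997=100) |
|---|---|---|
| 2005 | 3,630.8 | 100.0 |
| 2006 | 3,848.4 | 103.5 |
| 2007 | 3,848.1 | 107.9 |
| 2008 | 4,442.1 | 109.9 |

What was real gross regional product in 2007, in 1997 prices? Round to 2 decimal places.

Real gross regional product 2007 = 3848.1 / 1.079 = 3566.36.

€3,566.36 billion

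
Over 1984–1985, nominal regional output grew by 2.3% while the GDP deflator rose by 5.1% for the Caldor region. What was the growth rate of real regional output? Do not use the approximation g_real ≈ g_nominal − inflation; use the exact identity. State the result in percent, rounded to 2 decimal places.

(1 + g_nom) = (1 + g_real)(1 + π), so g_real = 1.0230 / 1.0510 − 1 = -0.02664.

-2.66%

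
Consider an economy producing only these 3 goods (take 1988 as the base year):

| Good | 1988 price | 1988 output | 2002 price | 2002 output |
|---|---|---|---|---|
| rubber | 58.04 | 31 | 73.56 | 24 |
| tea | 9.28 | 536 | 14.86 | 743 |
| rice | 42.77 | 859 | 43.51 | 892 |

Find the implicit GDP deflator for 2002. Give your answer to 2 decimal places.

111.15

Nominal GDP 2002 = 73.56·24 + 14.86·743 + 43.51·892 = 51617.34.
Real GDP 2002 (at 1988 prices) = 58.04·24 + 9.28·743 + 42.77·892 = 46438.84.
Deflator = Nominal/Real × 100 = 51617.34/46438.84 × 100 = 111.151.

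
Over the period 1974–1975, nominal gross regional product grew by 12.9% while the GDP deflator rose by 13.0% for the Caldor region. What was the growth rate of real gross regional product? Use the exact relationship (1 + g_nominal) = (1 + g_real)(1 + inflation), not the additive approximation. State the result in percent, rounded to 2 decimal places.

-0.09%

(1 + g_nom) = (1 + g_real)(1 + π), so g_real = 1.1290 / 1.1300 − 1 = -0.00088.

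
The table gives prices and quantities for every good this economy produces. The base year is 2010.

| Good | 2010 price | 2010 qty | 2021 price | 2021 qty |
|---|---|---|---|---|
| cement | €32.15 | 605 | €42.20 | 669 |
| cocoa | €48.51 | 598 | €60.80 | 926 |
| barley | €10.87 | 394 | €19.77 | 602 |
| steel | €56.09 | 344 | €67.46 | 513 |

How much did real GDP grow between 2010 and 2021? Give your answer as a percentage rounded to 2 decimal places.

Real GDP 2010 = Nominal GDP 2010 = 32.15·605 + 48.51·598 + 10.87·394 + 56.09·344 = 72037.47.
Real GDP 2021 (at 2010 prices) = 32.15·669 + 48.51·926 + 10.87·602 + 56.09·513 = 101746.52.
Real growth = 101746.52/72037.47 − 1 = 0.4124.

41.24%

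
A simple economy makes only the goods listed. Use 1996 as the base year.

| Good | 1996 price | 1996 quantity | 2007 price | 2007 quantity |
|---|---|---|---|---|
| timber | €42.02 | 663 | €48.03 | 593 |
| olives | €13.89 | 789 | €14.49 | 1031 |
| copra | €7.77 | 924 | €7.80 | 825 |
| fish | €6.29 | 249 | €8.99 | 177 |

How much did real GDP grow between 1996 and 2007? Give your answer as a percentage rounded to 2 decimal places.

Real GDP 1996 = Nominal GDP 1996 = 42.02·663 + 13.89·789 + 7.77·924 + 6.29·249 = 47564.16.
Real GDP 2007 (at 1996 prices) = 42.02·593 + 13.89·1031 + 7.77·825 + 6.29·177 = 46762.03.
Real growth = 46762.03/47564.16 − 1 = -0.0169.

-1.69%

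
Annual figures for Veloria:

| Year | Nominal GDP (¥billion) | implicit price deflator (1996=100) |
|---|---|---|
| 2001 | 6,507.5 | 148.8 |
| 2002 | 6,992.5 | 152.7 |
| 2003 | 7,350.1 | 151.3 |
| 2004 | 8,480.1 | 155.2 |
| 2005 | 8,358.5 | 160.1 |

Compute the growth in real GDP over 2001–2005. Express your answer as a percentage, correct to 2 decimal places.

19.38%

Real GDP 2001 = 6507.5/1.488 = 4373.32.
Real GDP 2005 = 8358.5/1.601 = 5220.80.
Change = 5220.80/4373.32 − 1 = 0.1938.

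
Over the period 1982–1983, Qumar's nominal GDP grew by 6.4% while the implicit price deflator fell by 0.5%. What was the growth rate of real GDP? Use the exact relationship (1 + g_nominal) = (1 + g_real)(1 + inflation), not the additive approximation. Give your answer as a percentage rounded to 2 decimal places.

(1 + g_nom) = (1 + g_real)(1 + π), so g_real = 1.0640 / 0.9950 − 1 = 0.06935.

6.93%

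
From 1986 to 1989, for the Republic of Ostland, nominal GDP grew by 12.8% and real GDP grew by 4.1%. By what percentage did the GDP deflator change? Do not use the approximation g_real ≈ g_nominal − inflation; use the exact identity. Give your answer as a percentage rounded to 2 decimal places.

(1 + g_nom) = (1 + g_real)(1 + π), so π = 1.1280 / 1.0410 − 1 = 0.08357.

8.36%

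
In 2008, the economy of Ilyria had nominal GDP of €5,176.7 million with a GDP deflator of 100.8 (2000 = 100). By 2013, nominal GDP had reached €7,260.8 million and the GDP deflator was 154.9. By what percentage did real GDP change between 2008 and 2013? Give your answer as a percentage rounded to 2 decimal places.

-8.73%

Real GDP 2008 = 5176.7 / 1.008 = 5135.62.
Real GDP 2013 = 7260.8 / 1.549 = 4687.41.
Real growth = 4687.41 / 5135.62 − 1 = -0.0873.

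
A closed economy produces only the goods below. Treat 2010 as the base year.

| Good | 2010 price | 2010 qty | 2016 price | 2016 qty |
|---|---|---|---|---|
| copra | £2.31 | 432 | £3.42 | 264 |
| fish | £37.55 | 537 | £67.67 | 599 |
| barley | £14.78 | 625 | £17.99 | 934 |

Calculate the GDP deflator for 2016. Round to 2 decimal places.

Nominal GDP 2016 = 3.42·264 + 67.67·599 + 17.99·934 = 58239.87.
Real GDP 2016 (at 2010 prices) = 2.31·264 + 37.55·599 + 14.78·934 = 36906.81.
Deflator = Nominal/Real × 100 = 58239.87/36906.81 × 100 = 157.803.

157.80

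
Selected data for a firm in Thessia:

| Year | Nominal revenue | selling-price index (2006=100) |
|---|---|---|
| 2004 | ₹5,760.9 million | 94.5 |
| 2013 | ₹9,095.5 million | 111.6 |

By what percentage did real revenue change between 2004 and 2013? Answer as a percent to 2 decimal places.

Deflate each year: 2004 → 5760.9/0.945 = 6096.19; 2013 → 9095.5/1.116 = 8150.09.
So real revenue changed by 8150.09/6096.19 − 1 = 0.3369, i.e. 33.69%.

33.69%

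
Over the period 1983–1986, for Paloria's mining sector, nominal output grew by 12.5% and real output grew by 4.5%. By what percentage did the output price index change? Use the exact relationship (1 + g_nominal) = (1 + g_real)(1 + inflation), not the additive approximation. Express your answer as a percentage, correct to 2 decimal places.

7.66%

(1 + g_nom) = (1 + g_real)(1 + π), so π = 1.1250 / 1.0450 − 1 = 0.07656.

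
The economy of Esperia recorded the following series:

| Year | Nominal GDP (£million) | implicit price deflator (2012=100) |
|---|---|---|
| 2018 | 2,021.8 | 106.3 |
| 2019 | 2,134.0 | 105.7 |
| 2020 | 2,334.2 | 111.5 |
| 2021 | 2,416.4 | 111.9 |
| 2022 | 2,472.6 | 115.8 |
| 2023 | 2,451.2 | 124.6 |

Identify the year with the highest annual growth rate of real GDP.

2019: real = 2134.0/1.057 = 2018.92; growth vs 2018 (1901.98) = 6.15%.
2020: real = 2334.2/1.115 = 2093.45; growth vs 2019 (2018.92) = 3.69%.
2021: real = 2416.4/1.119 = 2159.43; growth vs 2020 (2093.45) = 3.15%.
2022: real = 2472.6/1.158 = 2135.23; growth vs 2021 (2159.43) = -1.12%.
2023: real = 2451.2/1.246 = 1967.26; growth vs 2022 (2135.23) = -7.87%.

2019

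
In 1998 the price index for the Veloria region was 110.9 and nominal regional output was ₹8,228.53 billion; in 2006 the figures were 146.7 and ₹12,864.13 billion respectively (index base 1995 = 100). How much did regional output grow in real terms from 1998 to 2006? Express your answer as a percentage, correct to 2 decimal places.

18.18%

Deflate each year: 1998 → 8228.53/1.109 = 7419.77; 2006 → 12864.13/1.467 = 8769.00.
So real regional output changed by 8769.00/7419.77 − 1 = 0.1818, i.e. 18.18%.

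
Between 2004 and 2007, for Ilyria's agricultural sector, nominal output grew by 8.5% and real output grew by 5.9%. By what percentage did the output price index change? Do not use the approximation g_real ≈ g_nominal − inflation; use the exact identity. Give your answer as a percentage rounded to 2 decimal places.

2.46%

(1 + g_nom) = (1 + g_real)(1 + π), so π = 1.0850 / 1.0590 − 1 = 0.02455.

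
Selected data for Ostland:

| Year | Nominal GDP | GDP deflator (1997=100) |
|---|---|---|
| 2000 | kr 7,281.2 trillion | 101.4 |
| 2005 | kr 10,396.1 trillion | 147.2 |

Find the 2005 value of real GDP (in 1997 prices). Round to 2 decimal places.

kr 7,062.57 trillion

Real GDP = Nominal / (GDP deflator/100) = 10396.1 / 1.472 = 7062.57.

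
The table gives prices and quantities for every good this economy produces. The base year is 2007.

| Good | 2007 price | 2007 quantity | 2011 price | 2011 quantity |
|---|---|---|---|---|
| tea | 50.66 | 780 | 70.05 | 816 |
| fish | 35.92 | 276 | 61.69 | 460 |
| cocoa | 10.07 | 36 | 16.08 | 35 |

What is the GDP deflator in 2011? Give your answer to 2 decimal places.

147.90

Nominal GDP 2011 = 70.05·816 + 61.69·460 + 16.08·35 = 86101.00.
Real GDP 2011 (at 2007 prices) = 50.66·816 + 35.92·460 + 10.07·35 = 58214.21.
Deflator = Nominal/Real × 100 = 86101.00/58214.21 × 100 = 147.904.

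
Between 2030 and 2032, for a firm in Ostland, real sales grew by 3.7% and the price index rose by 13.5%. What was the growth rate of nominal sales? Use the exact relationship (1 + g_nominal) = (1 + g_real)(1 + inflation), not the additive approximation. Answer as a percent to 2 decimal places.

(1 + g_nom) = (1 + g_real)(1 + π) = 1.0370 × 1.1350 = 1.17700.

17.70%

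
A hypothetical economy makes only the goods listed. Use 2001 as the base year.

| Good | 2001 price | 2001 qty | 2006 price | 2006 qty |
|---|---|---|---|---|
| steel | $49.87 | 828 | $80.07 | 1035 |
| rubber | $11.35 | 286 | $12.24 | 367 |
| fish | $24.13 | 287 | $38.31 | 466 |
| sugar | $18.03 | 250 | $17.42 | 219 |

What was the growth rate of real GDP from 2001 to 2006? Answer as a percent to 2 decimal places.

26.80%

Real GDP 2001 = Nominal GDP 2001 = 49.87·828 + 11.35·286 + 24.13·287 + 18.03·250 = 55971.27.
Real GDP 2006 (at 2001 prices) = 49.87·1035 + 11.35·367 + 24.13·466 + 18.03·219 = 70974.05.
Real growth = 70974.05/55971.27 − 1 = 0.2680.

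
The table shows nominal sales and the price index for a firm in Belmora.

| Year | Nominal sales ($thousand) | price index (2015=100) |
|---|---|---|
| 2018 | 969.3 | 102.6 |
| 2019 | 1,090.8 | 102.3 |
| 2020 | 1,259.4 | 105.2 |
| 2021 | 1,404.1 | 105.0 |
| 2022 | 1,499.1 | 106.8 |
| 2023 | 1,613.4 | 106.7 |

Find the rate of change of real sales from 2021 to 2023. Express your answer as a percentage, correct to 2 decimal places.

Real sales 2021 = 1404.1/1.050 = 1337.24.
Real sales 2023 = 1613.4/1.067 = 1512.09.
Change = 1512.09/1337.24 − 1 = 0.1308.

13.08%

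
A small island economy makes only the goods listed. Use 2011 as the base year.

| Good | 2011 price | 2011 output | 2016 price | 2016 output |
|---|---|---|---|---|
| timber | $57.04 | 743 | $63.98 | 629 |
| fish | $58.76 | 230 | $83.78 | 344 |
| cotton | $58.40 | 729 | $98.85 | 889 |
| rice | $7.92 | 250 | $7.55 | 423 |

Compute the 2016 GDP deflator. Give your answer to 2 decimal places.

Nominal GDP 2016 = 63.98·629 + 83.78·344 + 98.85·889 + 7.55·423 = 160135.04.
Real GDP 2016 (at 2011 prices) = 57.04·629 + 58.76·344 + 58.40·889 + 7.92·423 = 111359.36.
Deflator = Nominal/Real × 100 = 160135.04/111359.36 × 100 = 143.800.

143.80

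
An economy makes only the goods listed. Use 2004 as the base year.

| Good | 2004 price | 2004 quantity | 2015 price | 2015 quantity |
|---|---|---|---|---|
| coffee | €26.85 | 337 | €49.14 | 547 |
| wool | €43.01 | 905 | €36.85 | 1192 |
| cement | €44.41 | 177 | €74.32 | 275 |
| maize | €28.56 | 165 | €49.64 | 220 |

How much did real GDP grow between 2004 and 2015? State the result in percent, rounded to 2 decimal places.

39.48%

Real GDP 2004 = Nominal GDP 2004 = 26.85·337 + 43.01·905 + 44.41·177 + 28.56·165 = 60545.47.
Real GDP 2015 (at 2004 prices) = 26.85·547 + 43.01·1192 + 44.41·275 + 28.56·220 = 84450.82.
Real growth = 84450.82/60545.47 − 1 = 0.3948.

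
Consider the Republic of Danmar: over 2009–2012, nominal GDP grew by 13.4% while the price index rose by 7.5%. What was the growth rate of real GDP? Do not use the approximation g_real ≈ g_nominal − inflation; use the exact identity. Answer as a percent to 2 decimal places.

5.49%

(1 + g_nom) = (1 + g_real)(1 + π), so g_real = 1.1340 / 1.0750 − 1 = 0.05488.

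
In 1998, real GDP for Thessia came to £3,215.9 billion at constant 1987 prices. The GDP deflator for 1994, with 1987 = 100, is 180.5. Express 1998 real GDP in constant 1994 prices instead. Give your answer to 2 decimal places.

£5,804.70 billion

Real GDP in 1994 prices = Real GDP in 1987 prices × (P_1994/P_1987) = 3215.9 × 1.805 = 5804.70.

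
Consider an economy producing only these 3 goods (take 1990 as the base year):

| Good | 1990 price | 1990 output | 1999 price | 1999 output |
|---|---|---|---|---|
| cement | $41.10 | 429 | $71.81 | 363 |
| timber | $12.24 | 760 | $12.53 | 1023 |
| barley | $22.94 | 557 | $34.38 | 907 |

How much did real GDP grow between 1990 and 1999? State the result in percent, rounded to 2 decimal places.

Real GDP 1990 = Nominal GDP 1990 = 41.10·429 + 12.24·760 + 22.94·557 = 39711.88.
Real GDP 1999 (at 1990 prices) = 41.10·363 + 12.24·1023 + 22.94·907 = 48247.40.
Real growth = 48247.40/39711.88 − 1 = 0.2149.

21.49%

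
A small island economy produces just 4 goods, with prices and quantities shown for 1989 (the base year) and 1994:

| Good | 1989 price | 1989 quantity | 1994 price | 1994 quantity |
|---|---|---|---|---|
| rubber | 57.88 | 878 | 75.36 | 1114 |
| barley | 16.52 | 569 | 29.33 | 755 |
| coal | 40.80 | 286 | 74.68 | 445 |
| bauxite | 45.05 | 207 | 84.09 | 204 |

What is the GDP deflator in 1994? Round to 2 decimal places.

Nominal GDP 1994 = 75.36·1114 + 29.33·755 + 74.68·445 + 84.09·204 = 156482.15.
Real GDP 1994 (at 1989 prices) = 57.88·1114 + 16.52·755 + 40.80·445 + 45.05·204 = 104297.12.
Deflator = Nominal/Real × 100 = 156482.15/104297.12 × 100 = 150.035.

150.03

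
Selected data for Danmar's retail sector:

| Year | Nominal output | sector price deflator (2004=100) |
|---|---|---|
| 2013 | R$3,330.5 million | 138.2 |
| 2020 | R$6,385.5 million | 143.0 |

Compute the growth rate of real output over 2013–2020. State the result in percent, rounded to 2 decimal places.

Real output 2013 = 3330.5 / 1.382 = 2409.91.
Real output 2020 = 6385.5 / 1.430 = 4465.38.
Real growth = 4465.38 / 2409.91 − 1 = 0.8529.

85.29%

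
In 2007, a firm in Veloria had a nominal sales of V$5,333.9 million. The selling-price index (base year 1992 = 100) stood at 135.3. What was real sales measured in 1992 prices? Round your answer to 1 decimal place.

Real sales = Nominal / (selling-price index/100) = 5333.9 / 1.353 = 3942.28.

V$3,942.3 million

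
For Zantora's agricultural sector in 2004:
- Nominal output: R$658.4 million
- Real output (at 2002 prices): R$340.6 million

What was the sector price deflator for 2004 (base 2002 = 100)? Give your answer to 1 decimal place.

193.3

sector price deflator = (Nominal / Real) × 100 = 658.4 / 340.6 × 100 = 193.31.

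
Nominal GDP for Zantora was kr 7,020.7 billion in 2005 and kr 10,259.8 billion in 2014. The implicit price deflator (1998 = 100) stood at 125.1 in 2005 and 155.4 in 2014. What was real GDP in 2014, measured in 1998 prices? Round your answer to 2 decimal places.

Real GDP = Nominal / (implicit price deflator/100) = 10259.8 / 1.554 = 6602.19.

kr 6,602.19 billion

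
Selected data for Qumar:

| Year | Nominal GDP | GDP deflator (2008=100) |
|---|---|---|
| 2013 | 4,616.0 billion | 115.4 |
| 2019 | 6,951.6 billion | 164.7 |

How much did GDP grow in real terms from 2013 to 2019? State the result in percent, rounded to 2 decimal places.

5.52%

Deflate each year: 2013 → 4616.0/1.154 = 4000.00; 2019 → 6951.6/1.647 = 4220.77.
So real GDP changed by 4220.77/4000.00 − 1 = 0.0552, i.e. 5.52%.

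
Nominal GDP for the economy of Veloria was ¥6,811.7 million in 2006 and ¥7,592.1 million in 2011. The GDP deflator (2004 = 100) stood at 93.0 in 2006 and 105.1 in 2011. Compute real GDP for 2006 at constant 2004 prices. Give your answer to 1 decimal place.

Real GDP = Nominal / (GDP deflator/100) = 6811.7 / 0.930 = 7324.41.

¥7,324.4 million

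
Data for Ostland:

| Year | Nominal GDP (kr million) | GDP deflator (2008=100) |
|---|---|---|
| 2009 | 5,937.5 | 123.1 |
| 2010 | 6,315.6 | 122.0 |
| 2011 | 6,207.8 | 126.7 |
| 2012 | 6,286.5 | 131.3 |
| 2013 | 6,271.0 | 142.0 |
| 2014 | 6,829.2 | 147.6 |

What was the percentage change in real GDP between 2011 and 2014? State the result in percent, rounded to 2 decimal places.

-5.57%

Real GDP 2011 = 6207.8/1.267 = 4899.61.
Real GDP 2014 = 6829.2/1.476 = 4626.83.
Change = 4626.83/4899.61 − 1 = -0.0557.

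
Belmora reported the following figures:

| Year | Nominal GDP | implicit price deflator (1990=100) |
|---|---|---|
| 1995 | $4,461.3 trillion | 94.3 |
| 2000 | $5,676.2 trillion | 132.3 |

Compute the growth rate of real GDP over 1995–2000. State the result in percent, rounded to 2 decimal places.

Real GDP 1995 = 4461.3 / 0.943 = 4730.97.
Real GDP 2000 = 5676.2 / 1.323 = 4290.40.
Real growth = 4290.40 / 4730.97 − 1 = -0.0931.

-9.31%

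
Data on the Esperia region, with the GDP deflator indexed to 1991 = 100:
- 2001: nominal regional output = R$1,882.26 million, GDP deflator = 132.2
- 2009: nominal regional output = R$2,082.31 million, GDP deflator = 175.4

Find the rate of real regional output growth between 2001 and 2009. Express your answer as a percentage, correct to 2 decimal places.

Deflate each year: 2001 → 1882.26/1.322 = 1423.80; 2009 → 2082.31/1.754 = 1187.18.
So real regional output changed by 1187.18/1423.80 − 1 = -0.1662, i.e. -16.62%.

-16.62%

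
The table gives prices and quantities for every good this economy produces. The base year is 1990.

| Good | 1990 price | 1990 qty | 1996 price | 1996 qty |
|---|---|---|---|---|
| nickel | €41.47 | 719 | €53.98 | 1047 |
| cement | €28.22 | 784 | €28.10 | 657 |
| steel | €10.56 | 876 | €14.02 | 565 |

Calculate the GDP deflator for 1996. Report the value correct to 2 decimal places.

122.04

Nominal GDP 1996 = 53.98·1047 + 28.10·657 + 14.02·565 = 82900.06.
Real GDP 1996 (at 1990 prices) = 41.47·1047 + 28.22·657 + 10.56·565 = 67926.03.
Deflator = Nominal/Real × 100 = 82900.06/67926.03 × 100 = 122.045.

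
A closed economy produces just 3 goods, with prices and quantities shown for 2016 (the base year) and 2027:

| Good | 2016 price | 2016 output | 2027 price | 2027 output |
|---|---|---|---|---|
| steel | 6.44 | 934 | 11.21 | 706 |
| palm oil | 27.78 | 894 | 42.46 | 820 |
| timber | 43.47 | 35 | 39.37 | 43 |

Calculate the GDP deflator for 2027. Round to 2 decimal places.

152.16

Nominal GDP 2027 = 11.21·706 + 42.46·820 + 39.37·43 = 44424.37.
Real GDP 2027 (at 2016 prices) = 6.44·706 + 27.78·820 + 43.47·43 = 29195.45.
Deflator = Nominal/Real × 100 = 44424.37/29195.45 × 100 = 152.162.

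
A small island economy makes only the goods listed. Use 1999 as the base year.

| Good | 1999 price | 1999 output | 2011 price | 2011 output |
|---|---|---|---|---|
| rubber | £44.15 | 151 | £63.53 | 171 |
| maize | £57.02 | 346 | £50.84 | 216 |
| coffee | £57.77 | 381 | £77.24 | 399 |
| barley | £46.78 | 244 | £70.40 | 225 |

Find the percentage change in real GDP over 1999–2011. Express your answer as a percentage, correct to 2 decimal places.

Real GDP 1999 = Nominal GDP 1999 = 44.15·151 + 57.02·346 + 57.77·381 + 46.78·244 = 59820.26.
Real GDP 2011 (at 1999 prices) = 44.15·171 + 57.02·216 + 57.77·399 + 46.78·225 = 53441.70.
Real growth = 53441.70/59820.26 − 1 = -0.1066.

-10.66%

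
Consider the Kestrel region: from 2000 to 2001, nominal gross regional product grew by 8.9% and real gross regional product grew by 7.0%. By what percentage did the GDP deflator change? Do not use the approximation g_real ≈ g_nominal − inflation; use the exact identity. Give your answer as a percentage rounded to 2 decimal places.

(1 + g_nom) = (1 + g_real)(1 + π), so π = 1.0890 / 1.0700 − 1 = 0.01776.

1.78%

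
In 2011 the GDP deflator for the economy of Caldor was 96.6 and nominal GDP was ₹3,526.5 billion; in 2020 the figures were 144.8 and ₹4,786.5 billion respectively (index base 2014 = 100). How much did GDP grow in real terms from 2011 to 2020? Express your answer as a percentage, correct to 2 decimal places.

Real GDP 2011 = 3526.5 / 0.966 = 3650.62.
Real GDP 2020 = 4786.5 / 1.448 = 3305.59.
Real growth = 3305.59 / 3650.62 − 1 = -0.0945.

-9.45%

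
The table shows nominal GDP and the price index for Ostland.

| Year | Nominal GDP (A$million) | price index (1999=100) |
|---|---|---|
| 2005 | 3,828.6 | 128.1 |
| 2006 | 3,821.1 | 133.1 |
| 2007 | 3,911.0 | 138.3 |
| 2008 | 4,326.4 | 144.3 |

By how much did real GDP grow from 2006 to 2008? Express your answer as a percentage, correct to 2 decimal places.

4.44%

Real GDP 2006 = 3821.1/1.331 = 2870.85.
Real GDP 2008 = 4326.4/1.443 = 2998.20.
Change = 2998.20/2870.85 − 1 = 0.0444.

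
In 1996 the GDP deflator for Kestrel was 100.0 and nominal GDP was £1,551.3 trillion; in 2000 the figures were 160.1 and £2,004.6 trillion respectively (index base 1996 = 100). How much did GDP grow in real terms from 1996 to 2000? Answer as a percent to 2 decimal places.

-19.29%

Deflate each year: 1996 → 1551.3/1.000 = 1551.30; 2000 → 2004.6/1.601 = 1252.09.
So real GDP changed by 1252.09/1551.30 − 1 = -0.1929, i.e. -19.29%.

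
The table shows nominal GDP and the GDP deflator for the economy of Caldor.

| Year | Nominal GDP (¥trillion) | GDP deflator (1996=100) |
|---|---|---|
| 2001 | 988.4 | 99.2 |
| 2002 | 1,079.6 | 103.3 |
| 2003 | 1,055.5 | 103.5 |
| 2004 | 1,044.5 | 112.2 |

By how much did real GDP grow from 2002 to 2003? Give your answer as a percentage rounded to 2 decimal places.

-2.42%

Real GDP 2002 = 1079.6/1.033 = 1045.11.
Real GDP 2003 = 1055.5/1.035 = 1019.81.
Change = 1019.81/1045.11 − 1 = -0.0242.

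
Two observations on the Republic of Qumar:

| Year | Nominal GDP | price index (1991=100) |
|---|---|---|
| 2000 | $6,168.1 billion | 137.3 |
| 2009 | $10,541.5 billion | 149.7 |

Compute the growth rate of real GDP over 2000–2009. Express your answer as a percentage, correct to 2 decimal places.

56.75%

Deflate each year: 2000 → 6168.1/1.373 = 4492.43; 2009 → 10541.5/1.497 = 7041.75.
So real GDP changed by 7041.75/4492.43 − 1 = 0.5675, i.e. 56.75%.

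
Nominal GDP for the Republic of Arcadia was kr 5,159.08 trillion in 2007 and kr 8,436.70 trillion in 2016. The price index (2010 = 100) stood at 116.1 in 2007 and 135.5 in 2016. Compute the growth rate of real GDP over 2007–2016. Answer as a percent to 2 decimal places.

Deflate each year: 2007 → 5159.08/1.161 = 4443.65; 2016 → 8436.70/1.355 = 6226.35.
So real GDP changed by 6226.35/4443.65 − 1 = 0.4012, i.e. 40.12%.

40.12%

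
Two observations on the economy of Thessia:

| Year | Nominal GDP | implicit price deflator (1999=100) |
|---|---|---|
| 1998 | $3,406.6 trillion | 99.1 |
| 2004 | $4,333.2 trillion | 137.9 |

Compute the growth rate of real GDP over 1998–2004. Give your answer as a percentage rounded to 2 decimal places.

-8.59%

Deflate each year: 1998 → 3406.6/0.991 = 3437.54; 2004 → 4333.2/1.379 = 3142.28.
So real GDP changed by 3142.28/3437.54 − 1 = -0.0859, i.e. -8.59%.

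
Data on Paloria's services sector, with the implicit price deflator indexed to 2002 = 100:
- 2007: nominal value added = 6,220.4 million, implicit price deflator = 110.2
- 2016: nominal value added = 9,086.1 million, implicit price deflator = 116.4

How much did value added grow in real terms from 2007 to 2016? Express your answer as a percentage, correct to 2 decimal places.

38.29%

Deflate each year: 2007 → 6220.4/1.102 = 5644.65; 2016 → 9086.1/1.164 = 7805.93.
So real value added changed by 7805.93/5644.65 − 1 = 0.3829, i.e. 38.29%.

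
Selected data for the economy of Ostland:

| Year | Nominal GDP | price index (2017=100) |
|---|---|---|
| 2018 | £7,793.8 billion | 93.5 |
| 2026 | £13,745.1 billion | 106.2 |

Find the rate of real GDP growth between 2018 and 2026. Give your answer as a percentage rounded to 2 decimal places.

55.27%

Deflate each year: 2018 → 7793.8/0.935 = 8335.61; 2026 → 13745.1/1.062 = 12942.66.
So real GDP changed by 12942.66/8335.61 − 1 = 0.5527, i.e. 55.27%.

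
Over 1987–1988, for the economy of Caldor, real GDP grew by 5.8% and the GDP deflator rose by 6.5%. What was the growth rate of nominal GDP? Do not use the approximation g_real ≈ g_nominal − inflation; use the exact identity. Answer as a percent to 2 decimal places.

12.68%

(1 + g_nom) = (1 + g_real)(1 + π) = 1.0580 × 1.0650 = 1.12677.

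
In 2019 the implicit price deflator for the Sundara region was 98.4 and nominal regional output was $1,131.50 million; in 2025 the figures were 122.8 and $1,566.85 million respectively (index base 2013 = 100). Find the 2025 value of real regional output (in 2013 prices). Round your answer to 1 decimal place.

$1,275.9 million

Real regional output = Nominal / (implicit price deflator/100) = 1566.85 / 1.228 = 1275.94.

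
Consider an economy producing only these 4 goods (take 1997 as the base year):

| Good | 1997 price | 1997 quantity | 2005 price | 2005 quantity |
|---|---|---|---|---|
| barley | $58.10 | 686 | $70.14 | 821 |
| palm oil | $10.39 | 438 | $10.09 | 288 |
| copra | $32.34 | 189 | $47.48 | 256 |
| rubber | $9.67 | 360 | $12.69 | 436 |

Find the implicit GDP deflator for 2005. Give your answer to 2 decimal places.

123.72

Nominal GDP 2005 = 70.14·821 + 10.09·288 + 47.48·256 + 12.69·436 = 78178.58.
Real GDP 2005 (at 1997 prices) = 58.10·821 + 10.39·288 + 32.34·256 + 9.67·436 = 63187.58.
Deflator = Nominal/Real × 100 = 78178.58/63187.58 × 100 = 123.725.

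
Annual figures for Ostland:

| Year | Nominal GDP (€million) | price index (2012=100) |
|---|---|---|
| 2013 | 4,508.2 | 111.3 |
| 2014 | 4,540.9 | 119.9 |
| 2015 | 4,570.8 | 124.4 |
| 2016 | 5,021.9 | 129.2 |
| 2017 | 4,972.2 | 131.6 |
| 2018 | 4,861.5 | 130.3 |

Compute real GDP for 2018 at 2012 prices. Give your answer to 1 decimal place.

€3,731.0 million

Real GDP 2018 = 4861.5 / 1.303 = 3731.01.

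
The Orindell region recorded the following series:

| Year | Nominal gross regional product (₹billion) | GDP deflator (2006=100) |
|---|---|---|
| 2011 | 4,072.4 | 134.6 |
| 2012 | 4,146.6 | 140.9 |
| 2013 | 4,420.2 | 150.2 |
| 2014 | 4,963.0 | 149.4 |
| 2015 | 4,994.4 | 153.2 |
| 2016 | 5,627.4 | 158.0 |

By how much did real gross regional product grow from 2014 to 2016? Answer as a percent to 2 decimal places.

Real gross regional product 2014 = 4963.0/1.494 = 3321.95.
Real gross regional product 2016 = 5627.4/1.580 = 3561.65.
Change = 3561.65/3321.95 − 1 = 0.0722.

7.22%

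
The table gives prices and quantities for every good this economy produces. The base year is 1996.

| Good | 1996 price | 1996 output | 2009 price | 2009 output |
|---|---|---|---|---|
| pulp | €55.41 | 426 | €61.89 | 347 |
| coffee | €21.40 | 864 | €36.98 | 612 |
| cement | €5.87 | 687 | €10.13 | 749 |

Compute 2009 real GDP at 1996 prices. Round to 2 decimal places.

€36720.70

Real GDP 2009 = Σ (p_1996 × q_2009) = 55.41·347 + 21.40·612 + 5.87·749 = 36720.70.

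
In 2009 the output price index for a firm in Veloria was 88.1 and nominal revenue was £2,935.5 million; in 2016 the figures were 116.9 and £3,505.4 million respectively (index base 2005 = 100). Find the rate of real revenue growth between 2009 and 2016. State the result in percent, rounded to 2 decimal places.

Deflate each year: 2009 → 2935.5/0.881 = 3332.01; 2016 → 3505.4/1.169 = 2998.63.
So real revenue changed by 2998.63/3332.01 − 1 = -0.1001, i.e. -10.01%.

-10.01%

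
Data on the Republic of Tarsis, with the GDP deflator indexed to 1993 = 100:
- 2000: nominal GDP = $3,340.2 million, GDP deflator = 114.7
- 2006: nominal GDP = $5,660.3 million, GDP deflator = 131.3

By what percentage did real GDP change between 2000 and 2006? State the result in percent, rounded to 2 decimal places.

Real GDP 2000 = 3340.2 / 1.147 = 2912.12.
Real GDP 2006 = 5660.3 / 1.313 = 4310.97.
Real growth = 4310.97 / 2912.12 − 1 = 0.4804.

48.04%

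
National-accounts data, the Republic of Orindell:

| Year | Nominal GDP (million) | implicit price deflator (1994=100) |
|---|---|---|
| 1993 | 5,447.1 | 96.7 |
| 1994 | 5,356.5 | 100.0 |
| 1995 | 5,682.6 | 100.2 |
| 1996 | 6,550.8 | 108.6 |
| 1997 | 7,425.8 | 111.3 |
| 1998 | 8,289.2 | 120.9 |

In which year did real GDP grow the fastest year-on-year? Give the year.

1994: real = 5356.5/1.000 = 5356.50; growth vs 1993 (5632.99) = -4.91%.
1995: real = 5682.6/1.002 = 5671.26; growth vs 1994 (5356.50) = 5.88%.
1996: real = 6550.8/1.086 = 6032.04; growth vs 1995 (5671.26) = 6.36%.
1997: real = 7425.8/1.113 = 6671.88; growth vs 1996 (6032.04) = 10.61%.
1998: real = 8289.2/1.209 = 6856.24; growth vs 1997 (6671.88) = 2.76%.

1997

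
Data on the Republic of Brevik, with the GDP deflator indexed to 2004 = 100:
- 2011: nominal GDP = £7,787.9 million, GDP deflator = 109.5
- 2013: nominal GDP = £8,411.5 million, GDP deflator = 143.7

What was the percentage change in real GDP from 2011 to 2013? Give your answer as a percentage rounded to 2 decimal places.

-17.70%

Deflate each year: 2011 → 7787.9/1.095 = 7112.24; 2013 → 8411.5/1.437 = 5853.51.
So real GDP changed by 5853.51/7112.24 − 1 = -0.1770, i.e. -17.70%.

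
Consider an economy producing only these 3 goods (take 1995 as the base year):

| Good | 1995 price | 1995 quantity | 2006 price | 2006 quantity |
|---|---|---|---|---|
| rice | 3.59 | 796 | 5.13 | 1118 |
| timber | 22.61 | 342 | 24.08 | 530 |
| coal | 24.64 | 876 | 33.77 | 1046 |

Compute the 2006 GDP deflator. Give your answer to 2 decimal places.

Nominal GDP 2006 = 5.13·1118 + 24.08·530 + 33.77·1046 = 53821.16.
Real GDP 2006 (at 1995 prices) = 3.59·1118 + 22.61·530 + 24.64·1046 = 41770.36.
Deflator = Nominal/Real × 100 = 53821.16/41770.36 × 100 = 128.850.

128.85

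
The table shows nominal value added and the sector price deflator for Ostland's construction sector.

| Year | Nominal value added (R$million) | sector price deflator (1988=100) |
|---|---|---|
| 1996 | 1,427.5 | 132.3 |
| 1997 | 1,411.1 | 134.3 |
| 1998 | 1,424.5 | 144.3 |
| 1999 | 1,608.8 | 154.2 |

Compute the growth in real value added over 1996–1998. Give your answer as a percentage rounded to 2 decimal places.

-8.51%

Real value added 1996 = 1427.5/1.323 = 1078.99.
Real value added 1998 = 1424.5/1.443 = 987.18.
Change = 987.18/1078.99 − 1 = -0.0851.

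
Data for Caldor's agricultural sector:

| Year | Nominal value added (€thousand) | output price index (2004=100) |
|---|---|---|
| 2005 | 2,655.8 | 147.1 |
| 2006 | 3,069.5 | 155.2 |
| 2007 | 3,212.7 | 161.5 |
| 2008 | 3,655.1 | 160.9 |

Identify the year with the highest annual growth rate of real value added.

2008

2006: real = 3069.5/1.552 = 1977.77; growth vs 2005 (1805.44) = 9.55%.
2007: real = 3212.7/1.615 = 1989.29; growth vs 2006 (1977.77) = 0.58%.
2008: real = 3655.1/1.609 = 2271.66; growth vs 2007 (1989.29) = 14.19%.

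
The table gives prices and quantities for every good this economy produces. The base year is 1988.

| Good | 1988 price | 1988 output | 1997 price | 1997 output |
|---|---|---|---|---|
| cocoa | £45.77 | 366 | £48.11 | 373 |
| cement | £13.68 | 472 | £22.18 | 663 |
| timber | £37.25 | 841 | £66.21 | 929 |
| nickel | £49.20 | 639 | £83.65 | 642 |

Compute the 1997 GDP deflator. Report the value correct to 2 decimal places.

160.14

Nominal GDP 1997 = 48.11·373 + 22.18·663 + 66.21·929 + 83.65·642 = 147862.76.
Real GDP 1997 (at 1988 prices) = 45.77·373 + 13.68·663 + 37.25·929 + 49.20·642 = 92333.70.
Deflator = Nominal/Real × 100 = 147862.76/92333.70 × 100 = 160.140.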